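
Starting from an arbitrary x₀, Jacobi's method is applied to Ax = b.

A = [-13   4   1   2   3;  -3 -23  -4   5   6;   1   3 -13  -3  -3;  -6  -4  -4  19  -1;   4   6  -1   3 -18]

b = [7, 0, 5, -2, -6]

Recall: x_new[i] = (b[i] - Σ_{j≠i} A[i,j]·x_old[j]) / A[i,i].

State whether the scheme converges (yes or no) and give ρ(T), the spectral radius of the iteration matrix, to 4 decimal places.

yes, ρ = 0.5584

A = D + L + U where D = diag(-13, -23, -13, 19, -18).
T_J = -D⁻¹(L+U): T[2,3] = -(-3)/(-13) = -0.2308; T[2,2] = 0.
  T[0,:] = [+0.0000, +0.3077, +0.0769, +0.1538, +0.2308]
  T[1,:] = [-0.1304, +0.0000, -0.1739, +0.2174, +0.2609]
  T[2,:] = [+0.0769, +0.2308, +0.0000, -0.2308, -0.2308]
  T[3,:] = [+0.3158, +0.2105, +0.2105, +0.0000, +0.0526]
  T[4,:] = [+0.2222, +0.3333, -0.0556, +0.1667, +0.0000]
eigenvalue magnitudes: 0.5584, 0.3269, 0.3041, 0.3041, 0.0843.
ρ(T) = max|λ| = 0.5584; 0.5584 < 1: convergent.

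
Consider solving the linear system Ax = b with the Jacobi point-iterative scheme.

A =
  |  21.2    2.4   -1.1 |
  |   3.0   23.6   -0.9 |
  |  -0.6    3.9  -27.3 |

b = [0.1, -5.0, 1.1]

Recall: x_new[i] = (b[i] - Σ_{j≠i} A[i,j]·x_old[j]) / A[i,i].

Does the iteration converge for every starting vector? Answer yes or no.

yes

Let D = diag(21.2, 23.6, -27.3); L, U the strict triangles.
T_J = -D⁻¹(L+U): T[1,0] = -(3)/(23.6) = -0.1271; T[1,1] = 0.
  T[0,:] = [+0.0000, -0.1132, +0.0519]
  T[1,:] = [-0.1271, +0.0000, +0.0381]
  T[2,:] = [-0.0220, +0.1429, +0.0000]
|roots of det(T-λI)|: 0.1554, 0.1019, 0.0535.
spectral radius ρ = 0.1554; 0.1554 < 1 ⇒ converges.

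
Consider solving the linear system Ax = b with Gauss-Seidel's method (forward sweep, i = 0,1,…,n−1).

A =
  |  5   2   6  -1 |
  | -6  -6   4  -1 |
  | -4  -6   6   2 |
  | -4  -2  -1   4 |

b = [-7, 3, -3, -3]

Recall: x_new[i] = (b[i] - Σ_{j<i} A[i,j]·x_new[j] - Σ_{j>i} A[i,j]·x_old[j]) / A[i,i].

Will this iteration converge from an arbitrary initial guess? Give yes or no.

no

Write A = D+L+U with D = diag(5, -6, 6, 4).
T_GS = -(D+L)⁻¹U: row 0 first, T[0,2] = -(6)/(5) = -1.2000; later rows by forward substitution.
  T[0,:] = [+0.0000  -0.4000  -1.2000  +0.2000]
  T[1,:] = [+0.0000  +0.4000  +1.8667  -0.3667]
  T[2,:] = [+0.0000  +0.1333  +1.0667  -0.5667]
  T[3,:] = [+0.0000  -0.1667  +0.0000  -0.1250]
moduli |λ_i(T)| = 1.4316, 0.2492, 0.2492, 0.0000.
ρ(T) = max|λ| = 1.4316; 1.4316 > 1, so it fails to converge.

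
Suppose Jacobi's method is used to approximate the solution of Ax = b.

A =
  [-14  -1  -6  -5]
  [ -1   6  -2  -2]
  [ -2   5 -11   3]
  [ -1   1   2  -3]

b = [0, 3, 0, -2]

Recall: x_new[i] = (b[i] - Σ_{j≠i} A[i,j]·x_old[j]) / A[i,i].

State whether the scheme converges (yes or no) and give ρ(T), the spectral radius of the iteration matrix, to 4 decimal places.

yes, ρ = 0.8968

A = D + L + U where D = diag(-14, 6, -11, -3).
Jacobi: T = -D⁻¹(L+U), T[2,0] = -(-2)/(-11) = -0.1818; T[2,2] = 0.
  T[0,:] = [+0.0000, -0.0714, -0.4286, -0.3571]
  T[1,:] = [+0.1667, +0.0000, +0.3333, +0.3333]
  T[2,:] = [-0.1818, +0.4545, +0.0000, +0.2727]
  T[3,:] = [-0.3333, +0.3333, +0.6667, +0.0000]
|eigenvalues of T|: 0.8968, 0.4920, 0.4920, 0.0698.
ρ(T) = max|λ| = 0.8968; 0.8968 < 1: convergent.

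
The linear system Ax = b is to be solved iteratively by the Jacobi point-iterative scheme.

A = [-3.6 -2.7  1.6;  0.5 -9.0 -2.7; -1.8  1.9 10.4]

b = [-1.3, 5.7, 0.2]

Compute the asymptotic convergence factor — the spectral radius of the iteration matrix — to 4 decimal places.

0.4158

Let D = diag(-3.6, -9, 10.4); L, U the strict triangles.
T_J = -D⁻¹(L+U): T[0,2] = -(1.6)/(-3.6) = +0.4444; T[0,0] = 0.
  T[0,:] = [+0.0000 -0.7500 +0.4444]
  T[1,:] = [+0.0556 +0.0000 -0.3000]
  T[2,:] = [+0.1731 -0.1827 +0.0000]
moduli |λ_i(T)| = 0.4158, 0.2878, 0.2878.
ρ = 0.4158; 0.4158 < 1, so it converges for any x₀.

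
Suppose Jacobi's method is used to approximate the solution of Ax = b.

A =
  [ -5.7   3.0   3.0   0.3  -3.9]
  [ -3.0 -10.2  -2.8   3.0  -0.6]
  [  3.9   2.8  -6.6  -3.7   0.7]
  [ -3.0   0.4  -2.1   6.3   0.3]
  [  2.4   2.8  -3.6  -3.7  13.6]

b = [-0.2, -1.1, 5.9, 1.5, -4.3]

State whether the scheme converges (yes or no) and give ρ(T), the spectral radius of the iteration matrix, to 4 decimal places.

yes, ρ = 0.8387

A = D + L + U where D = diag(-5.7, -10.2, -6.6, 6.3, 13.6).
Jacobi: T = -D⁻¹(L+U), T[0,4] = -(-3.9)/(-5.7) = -0.6842; T[0,0] = 0.
  T[0,:] = [+0.0000, +0.5263, +0.5263, +0.0526, -0.6842]
  T[1,:] = [-0.2941, +0.0000, -0.2745, +0.2941, -0.0588]
  T[2,:] = [+0.5909, +0.4242, +0.0000, -0.5606, +0.1061]
  T[3,:] = [+0.4762, -0.0635, +0.3333, +0.0000, -0.0476]
  T[4,:] = [-0.1765, -0.2059, +0.2647, +0.2721, +0.0000]
|eigenvalues of T|: 0.8387, 0.7030, 0.7030, 0.1756, 0.1756.
spectral radius ρ = 0.8387; 0.8387 < 1 ⇒ converges.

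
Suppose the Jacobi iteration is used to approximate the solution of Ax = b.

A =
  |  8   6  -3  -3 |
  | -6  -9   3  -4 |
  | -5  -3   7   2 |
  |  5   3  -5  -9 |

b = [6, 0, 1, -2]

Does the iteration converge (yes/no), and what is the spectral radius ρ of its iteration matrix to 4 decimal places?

no, ρ = 1.1569

Split A = D + L + U, D = diag(8, -9, 7, -9).
T_J = -D⁻¹(L+U): T[0,1] = -(6)/(8) = -0.7500; T[0,0] = 0.
  T[0,:] = [+0.0000  -0.7500  +0.3750  +0.3750]
  T[1,:] = [-0.6667  +0.0000  +0.3333  -0.4444]
  T[2,:] = [+0.7143  +0.4286  +0.0000  -0.2857]
  T[3,:] = [+0.5556  +0.3333  -0.5556  +0.0000]
|roots of det(T-λI)|: 1.1569, 0.7154, 0.6155, 0.1740.
ρ(T) = max|λ| = 1.1569; 1.1569 > 1 ⇒ diverges.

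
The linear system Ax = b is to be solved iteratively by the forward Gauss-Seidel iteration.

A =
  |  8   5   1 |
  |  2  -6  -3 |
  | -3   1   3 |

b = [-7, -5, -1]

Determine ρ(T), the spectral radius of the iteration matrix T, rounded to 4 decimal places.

0.6406

Diagonal D = diag(8, -6, 3); L, U strict lower/upper.
GS T = -(D+L)⁻¹U: row 0 first, T[0,2] = -(1)/(8) = -0.1250; later rows by forward substitution.
  T[0,:] = [+0.0000  -0.6250  -0.1250]
  T[1,:] = [+0.0000  -0.2083  -0.5417]
  T[2,:] = [+0.0000  -0.5556  +0.0556]
|roots of det(T-λI)|: 0.6406, 0.4878, 0.0000.
ρ = 0.6406; 0.6406 < 1, so it converges for any x₀.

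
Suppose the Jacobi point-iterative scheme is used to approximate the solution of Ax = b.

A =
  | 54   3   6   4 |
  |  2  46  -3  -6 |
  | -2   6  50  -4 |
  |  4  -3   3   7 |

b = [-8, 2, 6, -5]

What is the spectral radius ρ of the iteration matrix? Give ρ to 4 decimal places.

0.3393

Diagonal D = diag(54, 46, 50, 7); L, U strict lower/upper.
T_J = -D⁻¹(L+U): T[0,3] = -(4)/(54) = -0.0741; T[0,0] = 0.
  T[0,:] = [+0.0000 -0.0556 -0.1111 -0.0741]
  T[1,:] = [-0.0435 +0.0000 +0.0652 +0.1304]
  T[2,:] = [+0.0400 -0.1200 +0.0000 +0.0800]
  T[3,:] = [-0.5714 +0.4286 -0.4286 +0.0000]
|roots of det(T-λI)|: 0.3393, 0.2398, 0.2398, 0.0106.
spectral radius ρ = 0.3393; 0.3393 < 1, so it converges for any x₀.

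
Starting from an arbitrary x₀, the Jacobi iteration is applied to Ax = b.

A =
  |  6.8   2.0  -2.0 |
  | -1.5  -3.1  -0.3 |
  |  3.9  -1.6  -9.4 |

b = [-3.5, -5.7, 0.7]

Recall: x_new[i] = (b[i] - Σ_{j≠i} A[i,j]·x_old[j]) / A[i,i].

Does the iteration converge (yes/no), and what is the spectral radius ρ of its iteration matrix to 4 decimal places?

yes, ρ = 0.5851

Diagonal D = diag(6.8, -3.1, -9.4); L, U strict lower/upper.
Jacobi T = -D⁻¹(L+U): T[1,2] = -(-0.3)/(-3.1) = -0.0968; T[1,1] = 0.
  T[0,:] = [+0.0000  -0.2941  +0.2941]
  T[1,:] = [-0.4839  +0.0000  -0.0968]
  T[2,:] = [+0.4149  -0.1702  +0.0000]
|eigenvalues of T|: 0.5851, 0.4476, 0.1376.
ρ = 0.5851; 0.5851 < 1 ⇒ converges.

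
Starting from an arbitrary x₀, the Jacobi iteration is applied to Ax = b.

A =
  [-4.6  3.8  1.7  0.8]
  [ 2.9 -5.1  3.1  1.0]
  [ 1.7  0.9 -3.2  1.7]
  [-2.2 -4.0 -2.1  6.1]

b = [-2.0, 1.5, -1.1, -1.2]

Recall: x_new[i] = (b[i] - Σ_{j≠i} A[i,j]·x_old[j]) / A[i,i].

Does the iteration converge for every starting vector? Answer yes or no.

no

Write A = D+L+U with D = diag(-4.6, -5.1, -3.2, 6.1).
T_J = -D⁻¹(L+U): T[2,0] = -(1.7)/(-3.2) = +0.5312; T[2,2] = 0.
  T[0,:] = [+0.0000 +0.8261 +0.3696 +0.1739]
  T[1,:] = [+0.5686 +0.0000 +0.6078 +0.1961]
  T[2,:] = [+0.5312 +0.2812 +0.0000 +0.5312]
  T[3,:] = [+0.3607 +0.6557 +0.3443 +0.0000]
|roots of det(T-λI)|: 1.3624, 0.5824, 0.5824, 0.2833.
ρ(T) = max|λ| = 1.3624; 1.3624 > 1, so it fails to converge.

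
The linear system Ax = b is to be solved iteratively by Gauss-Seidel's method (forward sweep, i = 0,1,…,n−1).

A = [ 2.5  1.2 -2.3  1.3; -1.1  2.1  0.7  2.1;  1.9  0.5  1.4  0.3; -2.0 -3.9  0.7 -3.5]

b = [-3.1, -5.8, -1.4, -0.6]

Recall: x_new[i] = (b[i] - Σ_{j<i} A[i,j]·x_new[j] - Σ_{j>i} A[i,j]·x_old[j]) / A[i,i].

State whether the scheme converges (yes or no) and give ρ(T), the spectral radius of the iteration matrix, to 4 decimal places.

no, ρ = 1.1722

Write A = D+L+U with D = diag(2.5, 2.1, 1.4, -3.5).
T_GS = -(D+L)⁻¹U: row 0 first, T[0,1] = -(1.2)/(2.5) = -0.4800; later rows by forward substitution.
  T[0,:] = [+0.0000  -0.4800  +0.9200  -0.5200]
  T[1,:] = [+0.0000  -0.2514  +0.1486  -1.2724]
  T[2,:] = [+0.0000  +0.7412  -1.3016  +0.9459]
  T[3,:] = [+0.0000  +0.7027  -0.9516  +1.9041]
moduli |λ_i(T)| = 1.1722, 0.8003, 0.0209, 0.0000.
ρ = 1.1722; 1.1722 > 1, so it fails to converge.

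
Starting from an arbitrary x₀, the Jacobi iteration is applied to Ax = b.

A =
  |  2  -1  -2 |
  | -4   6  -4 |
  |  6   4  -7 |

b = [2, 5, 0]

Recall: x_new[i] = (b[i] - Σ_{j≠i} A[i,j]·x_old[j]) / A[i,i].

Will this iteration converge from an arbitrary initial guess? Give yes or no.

no

Split A = D + L + U, D = diag(2, 6, -7).
T_J = -D⁻¹(L+U): T[2,0] = -(6)/(-7) = +0.8571; T[2,2] = 0.
  T[0,:] = [+0.0000  +0.5000  +1.0000]
  T[1,:] = [+0.6667  +0.0000  +0.6667]
  T[2,:] = [+0.8571  +0.5714  +0.0000]
|roots of det(T-λI)|: 1.4277, 0.9204, 0.5073.
spectral radius ρ = 1.4277; 1.4277 > 1, so it fails to converge.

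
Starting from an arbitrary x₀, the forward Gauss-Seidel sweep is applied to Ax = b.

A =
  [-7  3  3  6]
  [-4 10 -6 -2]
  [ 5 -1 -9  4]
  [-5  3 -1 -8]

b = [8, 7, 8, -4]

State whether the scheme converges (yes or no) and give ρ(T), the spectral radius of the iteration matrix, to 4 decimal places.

Let D = diag(-7, 10, -9, -8); L, U the strict triangles.
GS T = -(D+L)⁻¹U: row 0 first, T[0,1] = -(3)/(-7) = +0.4286; later rows by forward substitution.
  T[0,:] = [+0.0000  +0.4286  +0.4286  +0.8571]
  T[1,:] = [+0.0000  +0.1714  +0.7714  +0.5429]
  T[2,:] = [+0.0000  +0.2190  +0.1524  +0.8603]
  T[3,:] = [+0.0000  -0.2310  +0.0024  -0.4397]
|λ(T)| sorted: 0.5925, 0.3472, 0.3472, 0.0000.
spectral radius ρ = 0.5925; 0.5925 < 1: convergent.

yes, ρ = 0.5925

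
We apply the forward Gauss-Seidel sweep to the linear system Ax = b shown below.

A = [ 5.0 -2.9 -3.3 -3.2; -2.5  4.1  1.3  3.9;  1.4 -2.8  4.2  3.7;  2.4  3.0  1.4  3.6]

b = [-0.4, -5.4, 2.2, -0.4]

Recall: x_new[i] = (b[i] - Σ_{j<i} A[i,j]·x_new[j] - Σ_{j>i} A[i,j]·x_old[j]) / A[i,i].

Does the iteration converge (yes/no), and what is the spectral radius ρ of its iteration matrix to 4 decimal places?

A = D + L + U where D = diag(5, 4.1, 4.2, 3.6).
GS T = -(D+L)⁻¹U: row 0 first, T[0,3] = -(-3.2)/(5) = +0.6400; later rows by forward substitution.
  T[0,:] = [+0.0000  +0.5800  +0.6600  +0.6400]
  T[1,:] = [+0.0000  +0.3537  +0.0854  -0.5610]
  T[2,:] = [+0.0000  +0.0424  -0.1631  -1.4683]
  T[3,:] = [+0.0000  -0.6979  -0.4477  +0.6118]
|λ(T)| sorted: 1.4402, 0.7393, 0.1014, 0.0000.
spectral radius ρ = 1.4402; 1.4402 > 1, so it fails to converge.

no, ρ = 1.4402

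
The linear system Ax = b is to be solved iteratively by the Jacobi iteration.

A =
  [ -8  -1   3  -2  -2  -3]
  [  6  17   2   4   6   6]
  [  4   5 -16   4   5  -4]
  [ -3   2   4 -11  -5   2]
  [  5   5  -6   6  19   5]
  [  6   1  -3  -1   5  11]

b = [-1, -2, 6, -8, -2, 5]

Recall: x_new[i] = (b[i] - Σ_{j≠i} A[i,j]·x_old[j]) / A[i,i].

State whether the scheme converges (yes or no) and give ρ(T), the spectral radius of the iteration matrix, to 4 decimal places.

Diagonal D = diag(-8, 17, -16, -11, 19, 11); L, U strict lower/upper.
T_J = -D⁻¹(L+U): T[1,3] = -(4)/(17) = -0.2353; T[1,1] = 0.
  T[0,:] = [+0.0000 -0.1250 +0.3750 -0.2500 -0.2500 -0.3750]
  T[1,:] = [-0.3529 +0.0000 -0.1176 -0.2353 -0.3529 -0.3529]
  T[2,:] = [+0.2500 +0.3125 +0.0000 +0.2500 +0.3125 -0.2500]
  T[3,:] = [-0.2727 +0.1818 +0.3636 +0.0000 -0.4545 +0.1818]
  T[4,:] = [-0.2632 -0.2632 +0.3158 -0.3158 +0.0000 -0.2632]
  T[5,:] = [-0.5455 -0.0909 +0.2727 +0.0909 -0.4545 +0.0000]
|roots of det(T-λI)|: 1.1495, 0.7111, 0.4260, 0.4260, 0.2984, 0.2648.
ρ = 1.1495; 1.1495 > 1 ⇒ diverges.

no, ρ = 1.1495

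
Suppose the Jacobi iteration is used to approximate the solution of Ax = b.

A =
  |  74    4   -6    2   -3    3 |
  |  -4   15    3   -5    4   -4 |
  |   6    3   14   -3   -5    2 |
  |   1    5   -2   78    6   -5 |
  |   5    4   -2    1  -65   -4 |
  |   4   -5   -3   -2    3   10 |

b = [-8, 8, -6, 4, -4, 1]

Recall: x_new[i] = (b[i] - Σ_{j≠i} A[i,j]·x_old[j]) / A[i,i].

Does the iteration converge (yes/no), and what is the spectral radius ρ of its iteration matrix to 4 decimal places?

yes, ρ = 0.3925

Let D = diag(74, 15, 14, 78, -65, 10); L, U the strict triangles.
T_J = -D⁻¹(L+U): T[4,3] = -(1)/(-65) = +0.0154; T[4,4] = 0.
  T[0,:] = [+0.0000, -0.0541, +0.0811, -0.0270, +0.0405, -0.0405]
  T[1,:] = [+0.2667, +0.0000, -0.2000, +0.3333, -0.2667, +0.2667]
  T[2,:] = [-0.4286, -0.2143, +0.0000, +0.2143, +0.3571, -0.1429]
  T[3,:] = [-0.0128, -0.0641, +0.0256, +0.0000, -0.0769, +0.0641]
  T[4,:] = [+0.0769, +0.0615, -0.0308, +0.0154, +0.0000, -0.0615]
  T[5,:] = [-0.4000, +0.5000, +0.3000, +0.2000, -0.3000, +0.0000]
|λ(T)| sorted: 0.3925, 0.3065, 0.2060, 0.2060, 0.1340, 0.1340.
spectral radius ρ = 0.3925; 0.3925 < 1: convergent.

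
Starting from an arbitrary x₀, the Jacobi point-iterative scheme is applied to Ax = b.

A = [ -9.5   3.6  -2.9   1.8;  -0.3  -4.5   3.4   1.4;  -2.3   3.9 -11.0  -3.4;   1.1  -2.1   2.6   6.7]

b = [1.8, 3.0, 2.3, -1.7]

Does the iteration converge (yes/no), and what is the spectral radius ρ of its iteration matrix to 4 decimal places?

Write A = D+L+U with D = diag(-9.5, -4.5, -11, 6.7).
Jacobi T = -D⁻¹(L+U): T[1,2] = -(3.4)/(-4.5) = +0.7556; T[1,1] = 0.
  T[0,:] = [+0.0000 +0.3789 -0.3053 +0.1895]
  T[1,:] = [-0.0667 +0.0000 +0.7556 +0.3111]
  T[2,:] = [-0.2091 +0.3545 +0.0000 -0.3091]
  T[3,:] = [-0.1642 +0.3134 -0.3881 +0.0000]
eigenvalue magnitudes: 0.8651, 0.4237, 0.2619, 0.2619.
ρ = 0.8651; 0.8651 < 1, so it converges for any x₀.

yes, ρ = 0.8651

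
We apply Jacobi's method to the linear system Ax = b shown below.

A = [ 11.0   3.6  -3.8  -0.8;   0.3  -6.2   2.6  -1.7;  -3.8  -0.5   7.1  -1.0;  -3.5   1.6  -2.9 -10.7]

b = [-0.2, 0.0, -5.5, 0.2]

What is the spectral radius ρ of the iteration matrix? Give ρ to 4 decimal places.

Split A = D + L + U, D = diag(11, -6.2, 7.1, -10.7).
T_J = -D⁻¹(L+U): T[3,0] = -(-3.5)/(-10.7) = -0.3271; T[3,3] = 0.
  T[0,:] = [+0.0000 -0.3273 +0.3455 +0.0727]
  T[1,:] = [+0.0484 +0.0000 +0.4194 -0.2742]
  T[2,:] = [+0.5352 +0.0704 +0.0000 +0.1408]
  T[3,:] = [-0.3271 +0.1495 -0.2710 +0.0000]
eigenvalue magnitudes: 0.5623, 0.4392, 0.4392, 0.0543.
spectral radius ρ = 0.5623; 0.5623 < 1: convergent.

0.5623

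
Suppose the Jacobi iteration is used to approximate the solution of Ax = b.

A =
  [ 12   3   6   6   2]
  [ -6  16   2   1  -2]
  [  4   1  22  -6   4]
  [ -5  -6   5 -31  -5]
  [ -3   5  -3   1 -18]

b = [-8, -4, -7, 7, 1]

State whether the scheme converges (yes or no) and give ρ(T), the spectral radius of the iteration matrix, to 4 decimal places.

Let D = diag(12, 16, 22, -31, -18); L, U the strict triangles.
Jacobi T = -D⁻¹(L+U): T[1,3] = -(1)/(16) = -0.0625; T[1,1] = 0.
  T[0,:] = [+0.0000, -0.2500, -0.5000, -0.5000, -0.1667]
  T[1,:] = [+0.3750, +0.0000, -0.1250, -0.0625, +0.1250]
  T[2,:] = [-0.1818, -0.0455, +0.0000, +0.2727, -0.1818]
  T[3,:] = [-0.1613, -0.1935, +0.1613, +0.0000, -0.1613]
  T[4,:] = [-0.1667, +0.2778, -0.1667, +0.0556, +0.0000]
|λ(T)| sorted: 0.6012, 0.4308, 0.2395, 0.2395, 0.0820.
spectral radius ρ = 0.6012; 0.6012 < 1 ⇒ converges.

yes, ρ = 0.6012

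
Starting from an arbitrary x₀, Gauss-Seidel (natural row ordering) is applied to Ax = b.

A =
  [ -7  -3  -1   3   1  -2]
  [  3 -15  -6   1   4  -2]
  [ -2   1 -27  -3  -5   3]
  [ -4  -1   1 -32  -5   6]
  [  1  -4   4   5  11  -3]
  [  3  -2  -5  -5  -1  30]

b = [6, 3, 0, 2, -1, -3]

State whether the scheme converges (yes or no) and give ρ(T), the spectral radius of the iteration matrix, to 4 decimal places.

yes, ρ = 0.2545

Split A = D + L + U, D = diag(-7, -15, -27, -32, 11, 30).
GS T = -(D+L)⁻¹U: row 0 first, T[0,1] = -(-3)/(-7) = -0.4286; later rows by forward substitution.
  T[0,:] = [+0.0000  -0.4286  -0.1429  +0.4286  +0.1429  -0.2857]
  T[1,:] = [+0.0000  -0.0857  -0.4286  +0.1524  +0.2952  -0.1905]
  T[2,:] = [+0.0000  +0.0286  -0.0053  -0.1372  -0.1848  +0.1252]
  T[3,:] = [+0.0000  +0.0571  +0.0311  -0.0626  -0.1891  +0.2331]
  T[4,:] = [+0.0000  -0.0286  -0.1551  +0.0948  +0.2475  +0.0780]
  T[5,:] = [+0.0000  +0.0505  -0.0152  -0.0628  -0.0487  +0.0782]
eigenvalue magnitudes: 0.2545, 0.1974, 0.1974, 0.1286, 0.0637, 0.0000.
spectral radius ρ = 0.2545; 0.2545 < 1 ⇒ converges.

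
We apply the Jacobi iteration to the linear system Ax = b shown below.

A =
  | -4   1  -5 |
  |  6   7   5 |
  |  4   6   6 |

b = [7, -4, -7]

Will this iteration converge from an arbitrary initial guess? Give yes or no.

Write A = D+L+U with D = diag(-4, 7, 6).
Jacobi: T = -D⁻¹(L+U), T[2,1] = -(6)/(6) = -1.0000; T[2,2] = 0.
  T[0,:] = [+0.0000, +0.2500, -1.2500]
  T[1,:] = [-0.8571, +0.0000, -0.7143]
  T[2,:] = [-0.6667, -1.0000, +0.0000]
|λ(T)| sorted: 1.4163, 0.8200, 0.8200.
ρ(T) = max|λ| = 1.4163; 1.4163 > 1: divergent.

no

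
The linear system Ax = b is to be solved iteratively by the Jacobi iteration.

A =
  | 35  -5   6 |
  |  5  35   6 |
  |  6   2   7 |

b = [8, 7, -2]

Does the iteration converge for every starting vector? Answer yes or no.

yes

Write A = D+L+U with D = diag(35, 35, 7).
T_J = -D⁻¹(L+U): T[1,2] = -(6)/(35) = -0.1714; T[1,1] = 0.
  T[0,:] = [+0.0000  +0.1429  -0.1714]
  T[1,:] = [-0.1429  +0.0000  -0.1714]
  T[2,:] = [-0.8571  -0.2857  +0.0000]
|roots of det(T-λI)|: 0.4542, 0.3712, 0.0830.
ρ = 0.4542; 0.4542 < 1 ⇒ converges.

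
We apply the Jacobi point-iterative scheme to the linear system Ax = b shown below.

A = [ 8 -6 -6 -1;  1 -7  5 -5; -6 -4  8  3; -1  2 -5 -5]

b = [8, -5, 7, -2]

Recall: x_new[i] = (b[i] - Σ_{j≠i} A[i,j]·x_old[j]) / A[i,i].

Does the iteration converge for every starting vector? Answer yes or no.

A = D + L + U where D = diag(8, -7, 8, -5).
Jacobi: T = -D⁻¹(L+U), T[2,3] = -(3)/(8) = -0.3750; T[2,2] = 0.
  T[0,:] = [+0.0000, +0.7500, +0.7500, +0.1250]
  T[1,:] = [+0.1429, +0.0000, +0.7143, -0.7143]
  T[2,:] = [+0.7500, +0.5000, +0.0000, -0.3750]
  T[3,:] = [-0.2000, +0.4000, -1.0000, +0.0000]
eigenvalue magnitudes: 1.4026, 0.9740, 0.6773, 0.6773.
ρ = 1.4026; 1.4026 > 1 ⇒ diverges.

no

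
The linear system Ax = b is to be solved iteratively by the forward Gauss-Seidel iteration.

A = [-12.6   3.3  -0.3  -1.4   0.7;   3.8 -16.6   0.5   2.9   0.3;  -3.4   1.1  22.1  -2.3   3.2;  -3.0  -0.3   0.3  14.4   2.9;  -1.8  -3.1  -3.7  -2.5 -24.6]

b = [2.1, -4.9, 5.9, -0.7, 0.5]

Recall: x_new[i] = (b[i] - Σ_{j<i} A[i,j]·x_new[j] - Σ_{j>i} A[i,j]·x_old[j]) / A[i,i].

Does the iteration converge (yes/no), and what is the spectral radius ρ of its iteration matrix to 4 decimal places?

A = D + L + U where D = diag(-12.6, -16.6, 22.1, 14.4, -24.6).
GS T = -(D+L)⁻¹U: row 0 first, T[0,4] = -(0.7)/(-12.6) = +0.0556; later rows by forward substitution.
  T[0,:] = [+0.0000 +0.2619 -0.0238 -0.1111 +0.0556]
  T[1,:] = [+0.0000 +0.0600 +0.0247 +0.1493 +0.0308]
  T[2,:] = [+0.0000 +0.0373 -0.0049 +0.0795 -0.1378]
  T[3,:] = [+0.0000 +0.0550 -0.0043 -0.0217 -0.1863]
  T[4,:] = [+0.0000 -0.0379 -0.0002 -0.0204 +0.0317]
|roots of det(T-λI)|: 0.1662, 0.0555, 0.0555, 0.0237, 0.0000.
ρ = 0.1662; 0.1662 < 1, so it converges for any x₀.

yes, ρ = 0.1662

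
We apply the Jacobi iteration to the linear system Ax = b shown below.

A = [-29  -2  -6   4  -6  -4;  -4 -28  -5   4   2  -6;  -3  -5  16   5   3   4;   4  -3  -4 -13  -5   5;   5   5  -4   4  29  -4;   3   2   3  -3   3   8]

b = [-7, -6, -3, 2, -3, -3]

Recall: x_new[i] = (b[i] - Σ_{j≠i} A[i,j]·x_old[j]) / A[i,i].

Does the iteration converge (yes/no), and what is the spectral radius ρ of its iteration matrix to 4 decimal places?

yes, ρ = 0.6858

Write A = D+L+U with D = diag(-29, -28, 16, -13, 29, 8).
Jacobi: T = -D⁻¹(L+U), T[2,1] = -(-5)/(16) = +0.3125; T[2,2] = 0.
  T[0,:] = [+0.0000, -0.0690, -0.2069, +0.1379, -0.2069, -0.1379]
  T[1,:] = [-0.1429, +0.0000, -0.1786, +0.1429, +0.0714, -0.2143]
  T[2,:] = [+0.1875, +0.3125, +0.0000, -0.3125, -0.1875, -0.2500]
  T[3,:] = [+0.3077, -0.2308, -0.3077, +0.0000, -0.3846, +0.3846]
  T[4,:] = [-0.1724, -0.1724, +0.1379, -0.1379, +0.0000, +0.1379]
  T[5,:] = [-0.3750, -0.2500, -0.3750, +0.3750, -0.3750, +0.0000]
|eigenvalues of T|: 0.6858, 0.4178, 0.4178, 0.2433, 0.2433, 0.1664.
ρ = 0.6858; 0.6858 < 1 ⇒ converges.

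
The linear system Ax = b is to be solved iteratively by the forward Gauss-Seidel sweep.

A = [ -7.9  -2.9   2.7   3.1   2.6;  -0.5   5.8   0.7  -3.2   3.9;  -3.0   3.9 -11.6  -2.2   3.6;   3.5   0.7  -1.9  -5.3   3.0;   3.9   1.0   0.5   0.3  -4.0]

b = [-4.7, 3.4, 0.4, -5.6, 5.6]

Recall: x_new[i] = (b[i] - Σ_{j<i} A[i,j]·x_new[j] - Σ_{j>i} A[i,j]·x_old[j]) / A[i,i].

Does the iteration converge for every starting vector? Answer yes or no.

A = D + L + U where D = diag(-7.9, 5.8, -11.6, -5.3, -4).
T_GS = -(D+L)⁻¹U: row 0 first, T[0,1] = -(-2.9)/(-7.9) = -0.3671; later rows by forward substitution.
  T[0,:] = [+0.0000 -0.3671 +0.3418 +0.3924 +0.3291]
  T[1,:] = [+0.0000 -0.0316 -0.0912 +0.5856 -0.6440]
  T[2,:] = [+0.0000 +0.0843 -0.1191 -0.0943 +0.0087]
  T[3,:] = [+0.0000 -0.2768 +0.2563 +0.3703 +0.6952]
  T[4,:] = [+0.0000 -0.3760 +0.3148 +0.5450 +0.2131]
|λ(T)| sorted: 0.8405, 0.5560, 0.1983, 0.0500, 0.0000.
spectral radius ρ = 0.8405; 0.8405 < 1, so it converges for any x₀.

yes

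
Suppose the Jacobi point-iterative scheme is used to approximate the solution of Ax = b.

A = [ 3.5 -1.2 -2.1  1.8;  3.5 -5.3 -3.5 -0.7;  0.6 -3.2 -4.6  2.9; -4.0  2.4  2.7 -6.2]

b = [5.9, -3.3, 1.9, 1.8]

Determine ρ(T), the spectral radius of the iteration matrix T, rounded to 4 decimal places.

Write A = D+L+U with D = diag(3.5, -5.3, -4.6, -6.2).
Jacobi: T = -D⁻¹(L+U), T[1,2] = -(-3.5)/(-5.3) = -0.6604; T[1,1] = 0.
  T[0,:] = [+0.0000  +0.3429  +0.6000  -0.5143]
  T[1,:] = [+0.6604  +0.0000  -0.6604  -0.1321]
  T[2,:] = [+0.1304  -0.6957  +0.0000  +0.6304]
  T[3,:] = [-0.6452  +0.3871  +0.4355  +0.0000]
moduli |λ_i(T)| = 1.3885, 0.7035, 0.7035, 0.0875.
ρ = 1.3885; 1.3885 > 1, so it fails to converge.

1.3885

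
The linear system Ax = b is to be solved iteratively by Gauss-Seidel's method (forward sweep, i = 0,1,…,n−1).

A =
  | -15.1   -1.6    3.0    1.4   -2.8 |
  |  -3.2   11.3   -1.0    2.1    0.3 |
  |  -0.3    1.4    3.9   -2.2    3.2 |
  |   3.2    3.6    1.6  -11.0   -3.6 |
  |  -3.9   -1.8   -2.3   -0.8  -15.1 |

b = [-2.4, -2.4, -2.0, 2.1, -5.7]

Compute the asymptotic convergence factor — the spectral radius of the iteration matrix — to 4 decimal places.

0.5674

Write A = D+L+U with D = diag(-15.1, 11.3, 3.9, -11, -15.1).
T_GS = -(D+L)⁻¹U: row 0 first, T[0,3] = -(1.4)/(-15.1) = +0.0927; later rows by forward substitution.
  T[0,:] = [+0.0000 -0.1060 +0.1987 +0.0927 -0.1854]
  T[1,:] = [+0.0000 -0.0300 +0.1448 -0.1596 -0.0791]
  T[2,:] = [+0.0000 +0.0026 -0.0367 +0.6285 -0.8064]
  T[3,:] = [+0.0000 -0.0403 +0.0998 +0.0662 -0.5244]
  T[4,:] = [+0.0000 +0.0327 -0.0683 -0.1042 +0.2079]
eigenvalue magnitudes: 0.5674, 0.2511, 0.1326, 0.0237, 0.0000.
ρ(T) = max|λ| = 0.5674; 0.5674 < 1: convergent.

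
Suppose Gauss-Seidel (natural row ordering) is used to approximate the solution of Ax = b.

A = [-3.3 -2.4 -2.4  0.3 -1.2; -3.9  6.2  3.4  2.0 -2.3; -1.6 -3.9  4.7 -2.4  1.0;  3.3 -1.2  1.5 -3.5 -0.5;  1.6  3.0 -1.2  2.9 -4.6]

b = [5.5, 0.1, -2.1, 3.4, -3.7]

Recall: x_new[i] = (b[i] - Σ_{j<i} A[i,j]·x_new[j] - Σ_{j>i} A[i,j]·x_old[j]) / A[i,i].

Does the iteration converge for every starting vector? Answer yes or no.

Write A = D+L+U with D = diag(-3.3, 6.2, 4.7, -3.5, -4.6).
GS T = -(D+L)⁻¹U: row 0 first, T[0,1] = -(-2.4)/(-3.3) = -0.7273; later rows by forward substitution.
  T[0,:] = [+0.0000, -0.7273, -0.7273, +0.0909, -0.3636]
  T[1,:] = [+0.0000, -0.4575, -1.0059, -0.2654, +0.1422]
  T[2,:] = [+0.0000, -0.6272, -1.0822, +0.3214, -0.2185]
  T[3,:] = [+0.0000, -0.7977, -0.8047, +0.3144, -0.6281]
  T[4,:] = [+0.0000, -0.8906, -1.1339, -0.0271, -0.3727]
moduli |λ_i(T)| = 1.6176, 0.4760, 0.4675, 0.0281, 0.0000.
ρ(T) = max|λ| = 1.6176; 1.6176 > 1 ⇒ diverges.

no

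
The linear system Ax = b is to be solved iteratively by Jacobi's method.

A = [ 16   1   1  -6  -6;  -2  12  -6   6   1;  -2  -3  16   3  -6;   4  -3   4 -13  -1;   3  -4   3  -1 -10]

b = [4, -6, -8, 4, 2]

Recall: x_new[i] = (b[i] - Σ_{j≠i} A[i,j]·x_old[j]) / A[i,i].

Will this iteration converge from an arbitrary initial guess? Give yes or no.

Write A = D+L+U with D = diag(16, 12, 16, -13, -10).
Jacobi T = -D⁻¹(L+U): T[1,2] = -(-6)/(12) = +0.5000; T[1,1] = 0.
  T[0,:] = [+0.0000 -0.0625 -0.0625 +0.3750 +0.3750]
  T[1,:] = [+0.1667 +0.0000 +0.5000 -0.5000 -0.0833]
  T[2,:] = [+0.1250 +0.1875 +0.0000 -0.1875 +0.3750]
  T[3,:] = [+0.3077 -0.2308 +0.3077 +0.0000 -0.0769]
  T[4,:] = [+0.3000 -0.4000 +0.3000 -0.1000 +0.0000]
moduli |λ_i(T)| = 0.8202, 0.5394, 0.2908, 0.2908, 0.1720.
ρ = 0.8202; 0.8202 < 1, so it converges for any x₀.

yes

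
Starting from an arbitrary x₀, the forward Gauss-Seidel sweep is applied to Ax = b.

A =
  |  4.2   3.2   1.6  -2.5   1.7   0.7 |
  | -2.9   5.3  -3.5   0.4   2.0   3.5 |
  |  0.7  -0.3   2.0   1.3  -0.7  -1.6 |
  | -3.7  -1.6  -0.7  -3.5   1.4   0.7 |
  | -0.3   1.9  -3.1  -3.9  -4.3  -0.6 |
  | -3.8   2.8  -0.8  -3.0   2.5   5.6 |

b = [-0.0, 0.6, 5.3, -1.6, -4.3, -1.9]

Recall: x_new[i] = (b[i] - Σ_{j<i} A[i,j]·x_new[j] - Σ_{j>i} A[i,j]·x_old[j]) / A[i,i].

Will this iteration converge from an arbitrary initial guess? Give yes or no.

A = D + L + U where D = diag(4.2, 5.3, 2, -3.5, -4.3, 5.6).
Gauss-Seidel: T = -(D+L)⁻¹U, row 0 first, T[0,2] = -(1.6)/(4.2) = -0.3810; later rows by forward substitution.
  T[0,:] = [+0.0000, -0.7619, -0.3810, +0.5952, -0.4048, -0.1667]
  T[1,:] = [+0.0000, -0.4169, +0.4519, +0.2502, -0.5988, -0.7516]
  T[2,:] = [+0.0000, +0.2041, +0.2011, -0.8208, +0.4018, +0.7456]
  T[3,:] = [+0.0000, +0.9552, +0.1559, -0.5795, +1.0213, +0.5706]
  T[4,:] = [+0.0000, -1.1446, -0.0601, +1.1864, -1.4523, -1.5151]
  T[5,:] = [+0.0000, +0.7433, -0.3454, -0.6785, +1.2776, +1.3513]
|λ(T)| sorted: 1.6624, 0.7524, 0.7524, 0.1147, 0.1147, 0.0000.
spectral radius ρ = 1.6624; 1.6624 > 1, so it fails to converge.

no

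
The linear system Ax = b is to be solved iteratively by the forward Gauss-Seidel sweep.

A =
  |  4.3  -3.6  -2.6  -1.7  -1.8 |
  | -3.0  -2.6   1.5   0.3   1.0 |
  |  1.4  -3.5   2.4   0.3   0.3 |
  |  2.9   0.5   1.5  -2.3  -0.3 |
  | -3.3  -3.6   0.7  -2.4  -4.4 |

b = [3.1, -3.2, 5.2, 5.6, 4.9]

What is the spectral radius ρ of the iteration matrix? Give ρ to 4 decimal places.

A = D + L + U where D = diag(4.3, -2.6, 2.4, -2.3, -4.4).
Gauss-Seidel: T = -(D+L)⁻¹U, row 0 first, T[0,4] = -(-1.8)/(4.3) = +0.4186; later rows by forward substitution.
  T[0,:] = [+0.0000  +0.8372  +0.6047  +0.3953  +0.4186]
  T[1,:] = [+0.0000  -0.9660  -0.1208  -0.3408  -0.0984]
  T[2,:] = [+0.0000  -1.8971  -0.5288  -0.8526  -0.5127]
  T[3,:] = [+0.0000  -0.3917  +0.3913  -0.1316  +0.0416]
  T[4,:] = [+0.0000  +0.0743  -0.6522  -0.0815  -0.3377]
eigenvalue magnitudes: 1.2654, 0.6794, 0.0829, 0.0829, 0.0000.
spectral radius ρ = 1.2654; 1.2654 > 1, so it fails to converge.

1.2654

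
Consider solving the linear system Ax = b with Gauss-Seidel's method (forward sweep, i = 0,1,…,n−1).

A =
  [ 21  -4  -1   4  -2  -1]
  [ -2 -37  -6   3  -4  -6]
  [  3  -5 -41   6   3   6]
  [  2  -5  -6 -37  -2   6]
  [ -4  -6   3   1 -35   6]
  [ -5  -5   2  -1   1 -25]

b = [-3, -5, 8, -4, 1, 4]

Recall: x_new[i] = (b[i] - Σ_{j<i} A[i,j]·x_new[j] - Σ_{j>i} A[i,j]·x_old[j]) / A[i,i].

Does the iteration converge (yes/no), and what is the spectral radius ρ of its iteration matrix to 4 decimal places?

yes, ρ = 0.2120

Split A = D + L + U, D = diag(21, -37, -41, -37, -35, -25).
GS T = -(D+L)⁻¹U: row 0 first, T[0,5] = -(-1)/(21) = +0.0476; later rows by forward substitution.
  T[0,:] = [+0.0000 +0.1905 +0.0476 -0.1905 +0.0952 +0.0476]
  T[1,:] = [+0.0000 -0.0103 -0.1647 +0.0914 -0.1133 -0.1647]
  T[2,:] = [+0.0000 +0.0152 +0.0236 +0.1213 +0.0940 +0.1699]
  T[3,:] = [+0.0000 +0.0092 +0.0210 -0.0423 -0.0488 +0.1594]
  T[4,:] = [+0.0000 -0.0184 +0.0254 +0.0153 +0.0152 +0.2133]
  T[5,:] = [+0.0000 -0.0359 +0.0255 +0.0318 +0.0137 +0.0392]
|roots of det(T-λI)|: 0.2120, 0.1452, 0.1031, 0.1031, 0.0256, 0.0000.
ρ(T) = max|λ| = 0.2120; 0.2120 < 1, so it converges for any x₀.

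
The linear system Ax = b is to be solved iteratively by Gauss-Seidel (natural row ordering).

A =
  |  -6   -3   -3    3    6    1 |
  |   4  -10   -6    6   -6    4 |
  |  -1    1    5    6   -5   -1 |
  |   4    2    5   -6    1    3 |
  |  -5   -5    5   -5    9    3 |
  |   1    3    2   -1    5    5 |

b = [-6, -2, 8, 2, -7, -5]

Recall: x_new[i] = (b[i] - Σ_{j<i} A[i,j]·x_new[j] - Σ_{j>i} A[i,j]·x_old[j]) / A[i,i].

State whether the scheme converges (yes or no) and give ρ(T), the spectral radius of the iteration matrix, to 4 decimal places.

no, ρ = 1.2486

Write A = D+L+U with D = diag(-6, -10, 5, -6, 9, 5).
T_GS = -(D+L)⁻¹U: row 0 first, T[0,5] = -(1)/(-6) = +0.1667; later rows by forward substitution.
  T[0,:] = [+0.0000, -0.5000, -0.5000, +0.5000, +1.0000, +0.1667]
  T[1,:] = [+0.0000, -0.2000, -0.8000, +0.8000, -0.2000, +0.4667]
  T[2,:] = [+0.0000, -0.0600, +0.0600, -1.2600, +1.2400, +0.1400]
  T[3,:] = [+0.0000, -0.4500, -0.5500, -0.4500, +1.8000, +0.8833]
  T[4,:] = [+0.0000, -0.6056, -1.0611, +1.1722, +0.7556, +0.4315]
  T[5,:] = [+0.0000, +0.7596, +1.5071, -1.3382, -0.9716, -0.6241]
|eigenvalues of T|: 1.2486, 0.9219, 0.5923, 0.5923, 0.0099, 0.0000.
spectral radius ρ = 1.2486; 1.2486 > 1: divergent.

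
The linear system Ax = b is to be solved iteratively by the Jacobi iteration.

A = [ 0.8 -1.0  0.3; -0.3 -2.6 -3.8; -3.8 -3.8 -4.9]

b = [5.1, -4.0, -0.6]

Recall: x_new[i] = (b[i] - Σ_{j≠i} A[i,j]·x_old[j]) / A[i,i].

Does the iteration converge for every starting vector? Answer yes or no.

Write A = D+L+U with D = diag(0.8, -2.6, -4.9).
T_J = -D⁻¹(L+U): T[0,1] = -(-1)/(0.8) = +1.2500; T[0,0] = 0.
  T[0,:] = [+0.0000 +1.2500 -0.3750]
  T[1,:] = [-0.1154 +0.0000 -1.4615]
  T[2,:] = [-0.7755 -0.7755 +0.0000]
|λ(T)| sorted: 1.4867, 0.9646, 0.9646.
ρ(T) = max|λ| = 1.4867; 1.4867 > 1 ⇒ diverges.

no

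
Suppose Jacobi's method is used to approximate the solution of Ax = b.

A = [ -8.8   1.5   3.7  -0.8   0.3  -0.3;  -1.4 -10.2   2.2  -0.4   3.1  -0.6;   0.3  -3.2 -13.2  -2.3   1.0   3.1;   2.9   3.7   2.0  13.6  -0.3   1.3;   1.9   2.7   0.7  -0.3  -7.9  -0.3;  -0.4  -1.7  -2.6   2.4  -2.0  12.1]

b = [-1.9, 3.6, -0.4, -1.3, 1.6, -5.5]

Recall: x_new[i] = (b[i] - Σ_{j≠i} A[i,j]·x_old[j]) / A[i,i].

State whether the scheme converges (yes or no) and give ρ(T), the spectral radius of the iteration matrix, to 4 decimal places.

yes, ρ = 0.5327

Diagonal D = diag(-8.8, -10.2, -13.2, 13.6, -7.9, 12.1); L, U strict lower/upper.
Jacobi T = -D⁻¹(L+U): T[0,2] = -(3.7)/(-8.8) = +0.4205; T[0,0] = 0.
  T[0,:] = [+0.0000  +0.1705  +0.4205  -0.0909  +0.0341  -0.0341]
  T[1,:] = [-0.1373  +0.0000  +0.2157  -0.0392  +0.3039  -0.0588]
  T[2,:] = [+0.0227  -0.2424  +0.0000  -0.1742  +0.0758  +0.2348]
  T[3,:] = [-0.2132  -0.2721  -0.1471  +0.0000  +0.0221  -0.0956]
  T[4,:] = [+0.2405  +0.3418  +0.0886  -0.0380  +0.0000  -0.0380]
  T[5,:] = [+0.0331  +0.1405  +0.2149  -0.1983  +0.1653  +0.0000]
eigenvalue magnitudes: 0.5327, 0.3848, 0.3848, 0.1520, 0.0945, 0.0945.
ρ = 0.5327; 0.5327 < 1, so it converges for any x₀.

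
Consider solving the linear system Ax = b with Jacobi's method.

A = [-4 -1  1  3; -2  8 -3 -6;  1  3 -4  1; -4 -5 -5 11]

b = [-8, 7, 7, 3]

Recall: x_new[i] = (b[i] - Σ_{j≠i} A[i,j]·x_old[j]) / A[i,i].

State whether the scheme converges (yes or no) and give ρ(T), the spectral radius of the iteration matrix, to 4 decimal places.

no, ρ = 1.1869

Write A = D+L+U with D = diag(-4, 8, -4, 11).
Jacobi: T = -D⁻¹(L+U), T[0,3] = -(3)/(-4) = +0.7500; T[0,0] = 0.
  T[0,:] = [+0.0000  -0.2500  +0.2500  +0.7500]
  T[1,:] = [+0.2500  +0.0000  +0.3750  +0.7500]
  T[2,:] = [+0.2500  +0.7500  +0.0000  +0.2500]
  T[3,:] = [+0.3636  +0.4545  +0.4545  +0.0000]
moduli |λ_i(T)| = 1.1869, 0.5860, 0.5060, 0.0949.
ρ = 1.1869; 1.1869 > 1 ⇒ diverges.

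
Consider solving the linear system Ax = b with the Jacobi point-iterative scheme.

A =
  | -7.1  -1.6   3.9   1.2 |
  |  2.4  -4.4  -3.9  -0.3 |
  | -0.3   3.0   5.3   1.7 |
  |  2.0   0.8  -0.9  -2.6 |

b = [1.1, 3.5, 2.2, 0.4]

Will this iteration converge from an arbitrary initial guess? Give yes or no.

Let D = diag(-7.1, -4.4, 5.3, -2.6); L, U the strict triangles.
Jacobi: T = -D⁻¹(L+U), T[2,0] = -(-0.3)/(5.3) = +0.0566; T[2,2] = 0.
  T[0,:] = [+0.0000 -0.2254 +0.5493 +0.1690]
  T[1,:] = [+0.5455 +0.0000 -0.8864 -0.0682]
  T[2,:] = [+0.0566 -0.5660 +0.0000 -0.3208]
  T[3,:] = [+0.7692 +0.3077 -0.3462 +0.0000]
|roots of det(T-λI)|: 0.8416, 0.6362, 0.6362, 0.2887.
ρ = 0.8416; 0.8416 < 1: convergent.

yes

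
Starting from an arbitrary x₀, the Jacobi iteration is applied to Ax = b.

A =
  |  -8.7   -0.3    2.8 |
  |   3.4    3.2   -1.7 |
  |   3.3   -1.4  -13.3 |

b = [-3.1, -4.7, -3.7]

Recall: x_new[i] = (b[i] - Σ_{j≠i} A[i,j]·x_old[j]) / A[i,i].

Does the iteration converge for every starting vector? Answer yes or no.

Let D = diag(-8.7, 3.2, -13.3); L, U the strict triangles.
Jacobi: T = -D⁻¹(L+U), T[0,1] = -(-0.3)/(-8.7) = -0.0345; T[0,0] = 0.
  T[0,:] = [+0.0000, -0.0345, +0.3218]
  T[1,:] = [-1.0625, +0.0000, +0.5312]
  T[2,:] = [+0.2481, -0.1053, +0.0000]
|eigenvalues of T|: 0.3789, 0.2881, 0.2881.
ρ = 0.3789; 0.3789 < 1, so it converges for any x₀.

yes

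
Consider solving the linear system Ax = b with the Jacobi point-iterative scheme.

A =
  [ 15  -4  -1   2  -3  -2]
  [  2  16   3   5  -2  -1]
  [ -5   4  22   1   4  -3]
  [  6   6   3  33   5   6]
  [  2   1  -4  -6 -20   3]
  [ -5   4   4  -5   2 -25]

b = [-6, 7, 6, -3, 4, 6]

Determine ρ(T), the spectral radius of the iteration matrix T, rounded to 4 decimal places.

0.5074

Let D = diag(15, 16, 22, 33, -20, -25); L, U the strict triangles.
Jacobi: T = -D⁻¹(L+U), T[0,2] = -(-1)/(15) = +0.0667; T[0,0] = 0.
  T[0,:] = [+0.0000, +0.2667, +0.0667, -0.1333, +0.2000, +0.1333]
  T[1,:] = [-0.1250, +0.0000, -0.1875, -0.3125, +0.1250, +0.0625]
  T[2,:] = [+0.2273, -0.1818, +0.0000, -0.0455, -0.1818, +0.1364]
  T[3,:] = [-0.1818, -0.1818, -0.0909, +0.0000, -0.1515, -0.1818]
  T[4,:] = [+0.1000, +0.0500, -0.2000, -0.3000, +0.0000, +0.1500]
  T[5,:] = [-0.2000, +0.1600, +0.1600, -0.2000, +0.0800, +0.0000]
|eigenvalues of T|: 0.5074, 0.4240, 0.2187, 0.1672, 0.1078, 0.0271.
ρ(T) = max|λ| = 0.5074; 0.5074 < 1: convergent.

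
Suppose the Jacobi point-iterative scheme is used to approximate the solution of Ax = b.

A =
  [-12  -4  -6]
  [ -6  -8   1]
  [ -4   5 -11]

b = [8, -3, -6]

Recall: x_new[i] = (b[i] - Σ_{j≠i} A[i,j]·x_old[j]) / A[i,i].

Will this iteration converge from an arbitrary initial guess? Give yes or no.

Let D = diag(-12, -8, -11); L, U the strict triangles.
T_J = -D⁻¹(L+U): T[2,0] = -(-4)/(-11) = -0.3636; T[2,2] = 0.
  T[0,:] = [+0.0000, -0.3333, -0.5000]
  T[1,:] = [-0.7500, +0.0000, +0.1250]
  T[2,:] = [-0.3636, +0.4545, +0.0000]
moduli |λ_i(T)| = 0.8421, 0.4695, 0.4695.
ρ = 0.8421; 0.8421 < 1 ⇒ converges.

yes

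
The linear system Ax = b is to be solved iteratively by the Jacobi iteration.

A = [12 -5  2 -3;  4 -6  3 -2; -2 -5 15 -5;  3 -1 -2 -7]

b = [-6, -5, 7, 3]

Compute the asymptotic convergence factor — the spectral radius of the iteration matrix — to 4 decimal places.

Diagonal D = diag(12, -6, 15, -7); L, U strict lower/upper.
T_J = -D⁻¹(L+U): T[2,3] = -(-5)/(15) = +0.3333; T[2,2] = 0.
  T[0,:] = [+0.0000, +0.4167, -0.1667, +0.2500]
  T[1,:] = [+0.6667, +0.0000, +0.5000, -0.3333]
  T[2,:] = [+0.1333, +0.3333, +0.0000, +0.3333]
  T[3,:] = [+0.4286, -0.1429, -0.2857, +0.0000]
|λ(T)| sorted: 0.8262, 0.6281, 0.2765, 0.2765.
spectral radius ρ = 0.8262; 0.8262 < 1 ⇒ converges.

0.8262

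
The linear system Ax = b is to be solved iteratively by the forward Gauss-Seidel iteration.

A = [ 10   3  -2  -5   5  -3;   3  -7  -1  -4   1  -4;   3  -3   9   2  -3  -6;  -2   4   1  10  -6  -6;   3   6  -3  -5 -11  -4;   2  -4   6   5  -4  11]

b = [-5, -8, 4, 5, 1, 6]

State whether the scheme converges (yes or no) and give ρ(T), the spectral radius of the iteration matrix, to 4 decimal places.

Diagonal D = diag(10, -7, 9, 10, -11, 11); L, U strict lower/upper.
T_GS = -(D+L)⁻¹U: row 0 first, T[0,1] = -(3)/(10) = -0.3000; later rows by forward substitution.
  T[0,:] = [+0.0000  -0.3000  +0.2000  +0.5000  -0.5000  +0.3000]
  T[1,:] = [+0.0000  -0.1286  -0.0571  -0.3571  -0.0714  -0.4429]
  T[2,:] = [+0.0000  +0.0571  -0.0857  -0.5079  +0.4762  +0.4190]
  T[3,:] = [+0.0000  -0.0143  +0.0714  +0.2937  +0.4810  +0.7952]
  T[4,:] = [+0.0000  -0.1610  +0.0143  -0.0534  -0.5238  -0.9991]
  T[5,:] = [+0.0000  -0.0754  -0.0377  -0.0966  -0.6039  -1.1689]
moduli |λ_i(T)| = 1.6383, 0.2035, 0.1308, 0.1308, 0.0662, 0.0000.
spectral radius ρ = 1.6383; 1.6383 > 1, so it fails to converge.

no, ρ = 1.6383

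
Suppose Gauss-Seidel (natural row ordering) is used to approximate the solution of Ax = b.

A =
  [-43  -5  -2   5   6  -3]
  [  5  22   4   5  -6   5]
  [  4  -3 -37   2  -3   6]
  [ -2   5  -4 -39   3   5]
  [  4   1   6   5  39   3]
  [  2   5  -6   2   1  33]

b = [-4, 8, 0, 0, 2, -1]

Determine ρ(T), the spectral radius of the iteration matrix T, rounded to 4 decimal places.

0.1554

Let D = diag(-43, 22, -37, -39, 39, 33); L, U the strict triangles.
Gauss-Seidel: T = -(D+L)⁻¹U, row 0 first, T[0,5] = -(-3)/(-43) = -0.0698; later rows by forward substitution.
  T[0,:] = [+0.0000  -0.1163  -0.0465  +0.1163  +0.1395  -0.0698]
  T[1,:] = [+0.0000  +0.0264  -0.1712  -0.2537  +0.2410  -0.2114]
  T[2,:] = [+0.0000  -0.0147  +0.0089  +0.0872  -0.0855  +0.1718]
  T[3,:] = [+0.0000  +0.0109  -0.0205  -0.0474  +0.1094  +0.0871]
  T[4,:] = [+0.0000  +0.0121  +0.0104  -0.0128  -0.0214  -0.1019]
  T[5,:] = [+0.0000  -0.0007  +0.0313  +0.0505  -0.0665  +0.0653]
eigenvalue magnitudes: 0.1554, 0.1145, 0.0382, 0.0246, 0.0246, 0.0000.
ρ = 0.1554; 0.1554 < 1: convergent.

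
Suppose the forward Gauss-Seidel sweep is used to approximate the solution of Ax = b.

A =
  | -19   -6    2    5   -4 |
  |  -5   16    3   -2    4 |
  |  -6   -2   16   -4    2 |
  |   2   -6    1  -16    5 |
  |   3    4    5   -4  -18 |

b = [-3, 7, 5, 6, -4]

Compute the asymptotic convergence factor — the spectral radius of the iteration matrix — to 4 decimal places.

0.5952

Write A = D+L+U with D = diag(-19, 16, 16, -16, -18).
Gauss-Seidel: T = -(D+L)⁻¹U, row 0 first, T[0,2] = -(2)/(-19) = +0.1053; later rows by forward substitution.
  T[0,:] = [+0.0000 -0.3158 +0.1053 +0.2632 -0.2105]
  T[1,:] = [+0.0000 -0.0987 -0.1546 +0.2072 -0.3158]
  T[2,:] = [+0.0000 -0.1308 +0.0201 +0.3746 -0.2434]
  T[3,:] = [+0.0000 -0.0106 +0.0724 -0.0214 +0.3894]
  T[4,:] = [+0.0000 -0.1085 -0.0273 +0.1987 -0.2594]
|λ(T)| sorted: 0.5952, 0.2467, 0.0725, 0.0725, 0.0000.
ρ(T) = max|λ| = 0.5952; 0.5952 < 1 ⇒ converges.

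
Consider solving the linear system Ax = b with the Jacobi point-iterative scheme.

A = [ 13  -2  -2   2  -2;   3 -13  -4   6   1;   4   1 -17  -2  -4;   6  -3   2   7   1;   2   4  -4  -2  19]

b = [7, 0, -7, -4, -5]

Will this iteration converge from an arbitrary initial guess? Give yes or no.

Split A = D + L + U, D = diag(13, -13, -17, 7, 19).
Jacobi: T = -D⁻¹(L+U), T[0,2] = -(-2)/(13) = +0.1538; T[0,0] = 0.
  T[0,:] = [+0.0000 +0.1538 +0.1538 -0.1538 +0.1538]
  T[1,:] = [+0.2308 +0.0000 -0.3077 +0.4615 +0.0769]
  T[2,:] = [+0.2353 +0.0588 +0.0000 -0.1176 -0.2353]
  T[3,:] = [-0.8571 +0.4286 -0.2857 +0.0000 -0.1429]
  T[4,:] = [-0.1053 -0.2105 +0.2105 +0.1053 +0.0000]
eigenvalue magnitudes: 0.6955, 0.5262, 0.3066, 0.3066, 0.2474.
ρ = 0.6955; 0.6955 < 1: convergent.

yes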